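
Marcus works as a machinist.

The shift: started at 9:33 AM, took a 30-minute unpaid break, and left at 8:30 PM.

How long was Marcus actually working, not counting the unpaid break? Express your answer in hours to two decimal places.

10.45 hours

The shift: 9:33 AM–8:30 PM = 10 h 57 min; less 30 min break → 10 h 27 min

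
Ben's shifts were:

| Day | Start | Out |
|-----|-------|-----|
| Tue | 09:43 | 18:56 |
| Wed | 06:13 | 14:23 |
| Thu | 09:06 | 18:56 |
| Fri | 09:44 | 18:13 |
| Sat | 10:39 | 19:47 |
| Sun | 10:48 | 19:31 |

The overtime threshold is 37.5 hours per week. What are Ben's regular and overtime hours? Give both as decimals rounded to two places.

Tue: 09:43–18:56 = 9 h 13 min
Wed: 06:13–14:23 = 8 h 10 min
Thu: 09:06–18:56 = 9 h 50 min
Fri: 09:44–18:13 = 8 h 29 min
Sat: 10:39–19:47 = 9 h 8 min
Sun: 10:48–19:31 = 8 h 43 min
Total worked: 53 h 33 min = 53.55 h.
Threshold 37.5 h → overtime 16 h 3 min, regular 37 h 30 min.

Regular 37.50 hours, overtime 16.05 hours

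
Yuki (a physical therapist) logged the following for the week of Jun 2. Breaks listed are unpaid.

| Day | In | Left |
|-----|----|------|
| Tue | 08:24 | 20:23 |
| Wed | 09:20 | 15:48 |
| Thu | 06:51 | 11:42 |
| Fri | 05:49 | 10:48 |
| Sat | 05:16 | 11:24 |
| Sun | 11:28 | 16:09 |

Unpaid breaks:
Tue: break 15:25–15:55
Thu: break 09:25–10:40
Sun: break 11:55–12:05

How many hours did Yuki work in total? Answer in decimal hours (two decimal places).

37.18 hours

Tue: 08:24–20:23 = 11 h 59 min; less 30 min break → 11 h 29 min
Wed: 09:20–15:48 = 6 h 28 min
Thu: 06:51–11:42 = 4 h 51 min; less 75 min break → 3 h 36 min
Fri: 05:49–10:48 = 4 h 59 min
Sat: 05:16–11:24 = 6 h 8 min
Sun: 11:28–16:09 = 4 h 41 min; less 10 min break → 4 h 31 min
Total: 11 h 29 min + 6 h 28 min + 3 h 36 min + 4 h 59 min + 6 h 8 min + 4 h 31 min = 37 h 11 min.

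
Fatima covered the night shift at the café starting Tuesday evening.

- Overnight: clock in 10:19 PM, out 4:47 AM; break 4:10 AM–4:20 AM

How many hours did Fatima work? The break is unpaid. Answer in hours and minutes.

Overnight: 10:19 PM → midnight = 1 h 41 min; midnight → 4:47 AM = 4 h 47 min; span 6 h 28 min; less 10 min break → 6 h 18 min

6 h 18 min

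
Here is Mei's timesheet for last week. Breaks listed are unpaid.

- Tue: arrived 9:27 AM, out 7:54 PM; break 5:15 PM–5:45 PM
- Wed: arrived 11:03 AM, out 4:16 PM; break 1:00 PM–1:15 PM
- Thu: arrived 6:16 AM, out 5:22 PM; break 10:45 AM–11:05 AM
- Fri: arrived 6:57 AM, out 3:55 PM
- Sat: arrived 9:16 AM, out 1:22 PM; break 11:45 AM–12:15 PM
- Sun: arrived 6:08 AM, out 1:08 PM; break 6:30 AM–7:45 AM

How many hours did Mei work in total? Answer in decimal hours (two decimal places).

44.00 hours

Tue: 9:27 AM–7:54 PM = 10 h 27 min; less 30 min break → 9 h 57 min
Wed: 11:03 AM–4:16 PM = 5 h 13 min; less 15 min break → 4 h 58 min
Thu: 6:16 AM–5:22 PM = 11 h 6 min; less 20 min break → 10 h 46 min
Fri: 6:57 AM–3:55 PM = 8 h 58 min
Sat: 9:16 AM–1:22 PM = 4 h 6 min; less 30 min break → 3 h 36 min
Sun: 6:08 AM–1:08 PM = 7 h 0 min; less 75 min break → 5 h 45 min
Total: 9 h 57 min + 4 h 58 min + 10 h 46 min + 8 h 58 min + 3 h 36 min + 5 h 45 min = 44 h 0 min.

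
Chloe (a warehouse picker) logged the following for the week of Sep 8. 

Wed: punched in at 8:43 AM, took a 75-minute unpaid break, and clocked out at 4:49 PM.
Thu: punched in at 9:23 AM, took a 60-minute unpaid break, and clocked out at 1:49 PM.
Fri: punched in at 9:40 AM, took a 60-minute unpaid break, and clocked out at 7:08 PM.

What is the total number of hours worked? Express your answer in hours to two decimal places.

Wed: 8:43 AM–4:49 PM = 8 h 6 min; less 75 min break → 6 h 51 min
Thu: 9:23 AM–1:49 PM = 4 h 26 min; less 60 min break → 3 h 26 min
Fri: 9:40 AM–7:08 PM = 9 h 28 min; less 60 min break → 8 h 28 min
Total: 6 h 51 min + 3 h 26 min + 8 h 28 min = 18 h 45 min.

18.75 hours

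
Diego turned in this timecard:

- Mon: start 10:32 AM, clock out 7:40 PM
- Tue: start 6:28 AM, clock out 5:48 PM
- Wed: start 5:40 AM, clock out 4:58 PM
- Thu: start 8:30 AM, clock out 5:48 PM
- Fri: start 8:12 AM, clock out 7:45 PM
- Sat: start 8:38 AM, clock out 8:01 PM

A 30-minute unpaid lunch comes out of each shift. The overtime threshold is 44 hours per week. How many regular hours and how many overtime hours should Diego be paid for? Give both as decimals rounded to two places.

Regular 44.00 hours, overtime 17.00 hours

Mon: 10:32 AM–7:40 PM = 9 h 8 min; less 30 min break → 8 h 38 min
Tue: 6:28 AM–5:48 PM = 11 h 20 min; less 30 min break → 10 h 50 min
Wed: 5:40 AM–4:58 PM = 11 h 18 min; less 30 min break → 10 h 48 min
Thu: 8:30 AM–5:48 PM = 9 h 18 min; less 30 min break → 8 h 48 min
Fri: 8:12 AM–7:45 PM = 11 h 33 min; less 30 min break → 11 h 3 min
Sat: 8:38 AM–8:01 PM = 11 h 23 min; less 30 min break → 10 h 53 min
Total worked: 61 h 0 min = 61.00 h.
Threshold 44 h → overtime 17 h 0 min, regular 44 h 0 min.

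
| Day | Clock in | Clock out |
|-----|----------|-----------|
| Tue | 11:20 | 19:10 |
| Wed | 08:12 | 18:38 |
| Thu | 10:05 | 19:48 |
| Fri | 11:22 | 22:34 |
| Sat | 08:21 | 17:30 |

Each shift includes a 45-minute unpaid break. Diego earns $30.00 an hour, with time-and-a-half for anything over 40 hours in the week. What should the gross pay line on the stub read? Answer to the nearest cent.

$1406.25

Tue: 11:20–19:10 = 7 h 50 min; less 45 min break → 7 h 5 min
Wed: 08:12–18:38 = 10 h 26 min; less 45 min break → 9 h 41 min
Thu: 10:05–19:48 = 9 h 43 min; less 45 min break → 8 h 58 min
Fri: 11:22–22:34 = 11 h 12 min; less 45 min break → 10 h 27 min
Sat: 08:21–17:30 = 9 h 9 min; less 45 min break → 8 h 24 min
Total worked: 44 h 35 min = 2675 min.
Regular 40 h 0 min = 2400 min at $30.00/h; overtime 4 h 35 min = 275 min at $45.00/h.
Pay = (2400 × $30.00 + 275 × $45.00) ÷ 60 = $1406.25.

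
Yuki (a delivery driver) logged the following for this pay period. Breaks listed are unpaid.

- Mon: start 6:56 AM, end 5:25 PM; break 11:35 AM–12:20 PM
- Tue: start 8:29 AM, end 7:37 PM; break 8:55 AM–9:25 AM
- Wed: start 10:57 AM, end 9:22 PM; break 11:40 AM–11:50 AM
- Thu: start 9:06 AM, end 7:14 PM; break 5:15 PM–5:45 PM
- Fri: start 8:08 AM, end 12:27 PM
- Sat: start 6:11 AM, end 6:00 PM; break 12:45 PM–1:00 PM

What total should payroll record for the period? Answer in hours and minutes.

Mon: 6:56 AM–5:25 PM = 10 h 29 min; less 45 min break → 9 h 44 min
Tue: 8:29 AM–7:37 PM = 11 h 8 min; less 30 min break → 10 h 38 min
Wed: 10:57 AM–9:22 PM = 10 h 25 min; less 10 min break → 10 h 15 min
Thu: 9:06 AM–7:14 PM = 10 h 8 min; less 30 min break → 9 h 38 min
Fri: 8:08 AM–12:27 PM = 4 h 19 min
Sat: 6:11 AM–6:00 PM = 11 h 49 min; less 15 min break → 11 h 34 min
Total: 9 h 44 min + 10 h 38 min + 10 h 15 min + 9 h 38 min + 4 h 19 min + 11 h 34 min = 56 h 8 min.

56 h 8 min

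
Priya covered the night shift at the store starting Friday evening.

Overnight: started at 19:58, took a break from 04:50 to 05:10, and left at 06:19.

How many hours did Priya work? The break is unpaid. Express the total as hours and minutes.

Overnight: 19:58 → midnight = 4 h 2 min; midnight → 06:19 = 6 h 19 min; span 10 h 21 min; less 20 min break → 10 h 1 min

10 h 1 min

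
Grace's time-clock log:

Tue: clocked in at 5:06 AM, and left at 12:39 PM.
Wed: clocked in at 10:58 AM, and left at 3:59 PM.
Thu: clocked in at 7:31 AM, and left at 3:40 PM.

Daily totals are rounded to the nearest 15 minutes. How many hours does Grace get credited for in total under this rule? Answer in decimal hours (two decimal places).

Tue: 5:06 AM–12:39 PM = 7 h 33 min → rounds to 7 h 30 min
Wed: 10:58 AM–3:59 PM = 5 h 1 min → rounds to 5 h 0 min
Thu: 7:31 AM–3:40 PM = 8 h 9 min → rounds to 8 h 15 min
Total credited: 20 h 45 min.

20.75 hours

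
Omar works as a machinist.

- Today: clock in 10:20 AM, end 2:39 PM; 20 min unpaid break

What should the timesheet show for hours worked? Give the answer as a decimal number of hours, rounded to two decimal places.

Today: 10:20 AM–2:39 PM = 4 h 19 min; less 20 min break → 3 h 59 min

3.98 hours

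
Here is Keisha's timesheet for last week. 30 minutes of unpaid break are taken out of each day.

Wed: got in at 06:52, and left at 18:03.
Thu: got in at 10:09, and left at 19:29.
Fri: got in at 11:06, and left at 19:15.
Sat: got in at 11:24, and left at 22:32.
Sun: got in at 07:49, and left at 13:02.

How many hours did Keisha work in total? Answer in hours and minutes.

Wed: 06:52–18:03 = 11 h 11 min; less 30 min break → 10 h 41 min
Thu: 10:09–19:29 = 9 h 20 min; less 30 min break → 8 h 50 min
Fri: 11:06–19:15 = 8 h 9 min; less 30 min break → 7 h 39 min
Sat: 11:24–22:32 = 11 h 8 min; less 30 min break → 10 h 38 min
Sun: 07:49–13:02 = 5 h 13 min; less 30 min break → 4 h 43 min
Total: 10 h 41 min + 8 h 50 min + 7 h 39 min + 10 h 38 min + 4 h 43 min = 42 h 31 min.

42 h 31 min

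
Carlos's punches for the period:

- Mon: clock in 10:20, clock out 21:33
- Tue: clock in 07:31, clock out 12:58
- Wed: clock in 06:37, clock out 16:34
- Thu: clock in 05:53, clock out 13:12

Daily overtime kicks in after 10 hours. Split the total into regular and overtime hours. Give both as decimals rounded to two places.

Mon: 10:20–21:33 = 11 h 13 min
Tue: 07:31–12:58 = 5 h 27 min
Wed: 06:37–16:34 = 9 h 57 min
Thu: 05:53–13:12 = 7 h 19 min
Mon reg 10 h 0 min / OT 1 h 13 min; Tue reg 5 h 27 min / OT 0 h 0 min; Wed reg 9 h 57 min / OT 0 h 0 min; Thu reg 7 h 19 min / OT 0 h 0 min.
Totals: regular 32 h 43 min, overtime 1 h 13 min.

Regular 32.72 hours, overtime 1.22 hours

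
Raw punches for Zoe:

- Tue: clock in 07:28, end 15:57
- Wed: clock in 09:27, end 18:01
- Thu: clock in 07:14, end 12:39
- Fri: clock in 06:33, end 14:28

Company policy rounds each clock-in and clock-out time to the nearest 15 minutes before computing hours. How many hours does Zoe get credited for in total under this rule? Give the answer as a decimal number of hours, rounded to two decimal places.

30.50 hours

Tue: in 07:28→07:30, out 15:57→16:00; 8 h 30 min
Wed: in 09:27→09:30, out 18:01→18:00; 8 h 30 min
Thu: in 07:14→07:15, out 12:39→12:45; 5 h 30 min
Fri: in 06:33→06:30, out 14:28→14:30; 8 h 0 min
Total credited: 30 h 30 min.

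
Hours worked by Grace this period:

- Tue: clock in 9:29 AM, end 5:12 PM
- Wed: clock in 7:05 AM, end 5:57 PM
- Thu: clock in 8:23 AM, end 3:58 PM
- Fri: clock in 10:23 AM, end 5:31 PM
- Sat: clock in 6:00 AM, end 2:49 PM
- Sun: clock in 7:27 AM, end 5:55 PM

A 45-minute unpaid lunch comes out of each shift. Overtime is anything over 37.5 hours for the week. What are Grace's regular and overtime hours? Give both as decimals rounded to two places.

Tue: 9:29 AM–5:12 PM = 7 h 43 min; less 45 min break → 6 h 58 min
Wed: 7:05 AM–5:57 PM = 10 h 52 min; less 45 min break → 10 h 7 min
Thu: 8:23 AM–3:58 PM = 7 h 35 min; less 45 min break → 6 h 50 min
Fri: 10:23 AM–5:31 PM = 7 h 8 min; less 45 min break → 6 h 23 min
Sat: 6:00 AM–2:49 PM = 8 h 49 min; less 45 min break → 8 h 4 min
Sun: 7:27 AM–5:55 PM = 10 h 28 min; less 45 min break → 9 h 43 min
Total worked: 48 h 5 min = 48.08 h.
Threshold 37.5 h → overtime 10 h 35 min, regular 37 h 30 min.

Regular 37.50 hours, overtime 10.58 hours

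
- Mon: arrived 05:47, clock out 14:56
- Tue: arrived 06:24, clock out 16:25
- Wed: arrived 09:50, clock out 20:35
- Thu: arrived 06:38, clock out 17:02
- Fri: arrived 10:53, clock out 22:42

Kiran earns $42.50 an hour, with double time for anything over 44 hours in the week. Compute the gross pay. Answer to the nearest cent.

Mon: 05:47–14:56 = 9 h 9 min
Tue: 06:24–16:25 = 10 h 1 min
Wed: 09:50–20:35 = 10 h 45 min
Thu: 06:38–17:02 = 10 h 24 min
Fri: 10:53–22:42 = 11 h 49 min
Total worked: 52 h 8 min = 3128 min.
Regular 44 h 0 min = 2640 min at $42.50/h; overtime 8 h 8 min = 488 min at $85.00/h.
Pay = (2640 × $42.50 + 488 × $85.00) ÷ 60 = $2561.33.

$2561.33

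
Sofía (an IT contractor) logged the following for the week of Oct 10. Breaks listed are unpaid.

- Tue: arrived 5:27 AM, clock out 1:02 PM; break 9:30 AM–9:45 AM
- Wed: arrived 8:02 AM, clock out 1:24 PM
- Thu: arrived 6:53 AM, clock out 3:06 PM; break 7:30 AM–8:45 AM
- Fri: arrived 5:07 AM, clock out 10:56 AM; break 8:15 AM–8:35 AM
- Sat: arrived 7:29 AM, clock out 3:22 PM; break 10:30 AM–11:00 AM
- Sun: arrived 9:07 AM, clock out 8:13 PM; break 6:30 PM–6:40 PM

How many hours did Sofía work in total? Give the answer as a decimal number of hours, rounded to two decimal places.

43.47 hours

Tue: 5:27 AM–1:02 PM = 7 h 35 min; less 15 min break → 7 h 20 min
Wed: 8:02 AM–1:24 PM = 5 h 22 min
Thu: 6:53 AM–3:06 PM = 8 h 13 min; less 75 min break → 6 h 58 min
Fri: 5:07 AM–10:56 AM = 5 h 49 min; less 20 min break → 5 h 29 min
Sat: 7:29 AM–3:22 PM = 7 h 53 min; less 30 min break → 7 h 23 min
Sun: 9:07 AM–8:13 PM = 11 h 6 min; less 10 min break → 10 h 56 min
Total: 7 h 20 min + 5 h 22 min + 6 h 58 min + 5 h 29 min + 7 h 23 min + 10 h 56 min = 43 h 28 min.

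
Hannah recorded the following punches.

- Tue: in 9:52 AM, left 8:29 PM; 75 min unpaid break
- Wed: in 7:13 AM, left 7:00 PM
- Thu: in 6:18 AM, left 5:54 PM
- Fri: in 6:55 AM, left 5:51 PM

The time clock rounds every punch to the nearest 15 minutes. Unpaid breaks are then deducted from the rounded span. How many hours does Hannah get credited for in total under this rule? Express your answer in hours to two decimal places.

Tue: in 9:52 AM→9:45 AM, out 8:29 PM→8:30 PM; 10 h 45 min − 75 min = 9 h 30 min
Wed: in 7:13 AM→7:15 AM, out 7:00 PM→7:00 PM; 11 h 45 min
Thu: in 6:18 AM→6:15 AM, out 5:54 PM→6:00 PM; 11 h 45 min
Fri: in 6:55 AM→7:00 AM, out 5:51 PM→5:45 PM; 10 h 45 min
Total credited: 43 h 45 min.

43.75 hours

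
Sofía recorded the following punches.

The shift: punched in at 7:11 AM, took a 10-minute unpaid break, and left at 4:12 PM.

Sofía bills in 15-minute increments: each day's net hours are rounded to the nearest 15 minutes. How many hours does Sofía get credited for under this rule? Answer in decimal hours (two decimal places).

The shift: 7:11 AM–4:12 PM = 9 h 1 min − 10 min = 8 h 51 min → rounds to 8 h 45 min

8.75 hours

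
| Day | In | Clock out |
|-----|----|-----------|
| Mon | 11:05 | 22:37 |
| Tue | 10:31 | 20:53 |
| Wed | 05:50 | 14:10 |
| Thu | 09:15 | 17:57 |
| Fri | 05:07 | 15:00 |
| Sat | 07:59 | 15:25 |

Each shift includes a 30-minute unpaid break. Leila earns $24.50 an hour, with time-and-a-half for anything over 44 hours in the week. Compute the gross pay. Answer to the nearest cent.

$1417.94

Mon: 11:05–22:37 = 11 h 32 min; less 30 min break → 11 h 2 min
Tue: 10:31–20:53 = 10 h 22 min; less 30 min break → 9 h 52 min
Wed: 05:50–14:10 = 8 h 20 min; less 30 min break → 7 h 50 min
Thu: 09:15–17:57 = 8 h 42 min; less 30 min break → 8 h 12 min
Fri: 05:07–15:00 = 9 h 53 min; less 30 min break → 9 h 23 min
Sat: 07:59–15:25 = 7 h 26 min; less 30 min break → 6 h 56 min
Total worked: 53 h 15 min = 3195 min.
Regular 44 h 0 min = 2640 min at $24.50/h; overtime 9 h 15 min = 555 min at $36.75/h.
Pay = (2640 × $24.50 + 555 × $36.75) ÷ 60 = $1417.94.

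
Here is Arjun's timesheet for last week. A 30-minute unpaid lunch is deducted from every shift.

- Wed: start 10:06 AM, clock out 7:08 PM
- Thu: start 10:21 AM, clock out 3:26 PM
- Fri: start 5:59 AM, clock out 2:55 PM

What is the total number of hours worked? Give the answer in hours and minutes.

Wed: 10:06 AM–7:08 PM = 9 h 2 min; less 30 min break → 8 h 32 min
Thu: 10:21 AM–3:26 PM = 5 h 5 min; less 30 min break → 4 h 35 min
Fri: 5:59 AM–2:55 PM = 8 h 56 min; less 30 min break → 8 h 26 min
Total: 8 h 32 min + 4 h 35 min + 8 h 26 min = 21 h 33 min.

21 h 33 min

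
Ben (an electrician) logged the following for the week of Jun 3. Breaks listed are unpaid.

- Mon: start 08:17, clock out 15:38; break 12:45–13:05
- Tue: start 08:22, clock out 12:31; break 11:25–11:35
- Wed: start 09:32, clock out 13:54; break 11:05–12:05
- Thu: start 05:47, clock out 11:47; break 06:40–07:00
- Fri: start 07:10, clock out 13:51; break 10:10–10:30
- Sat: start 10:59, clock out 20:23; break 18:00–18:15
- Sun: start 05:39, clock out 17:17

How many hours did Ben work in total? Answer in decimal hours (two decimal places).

Mon: 08:17–15:38 = 7 h 21 min; less 20 min break → 7 h 1 min
Tue: 08:22–12:31 = 4 h 9 min; less 10 min break → 3 h 59 min
Wed: 09:32–13:54 = 4 h 22 min; less 60 min break → 3 h 22 min
Thu: 05:47–11:47 = 6 h 0 min; less 20 min break → 5 h 40 min
Fri: 07:10–13:51 = 6 h 41 min; less 20 min break → 6 h 21 min
Sat: 10:59–20:23 = 9 h 24 min; less 15 min break → 9 h 9 min
Sun: 05:39–17:17 = 11 h 38 min
Total: 7 h 1 min + 3 h 59 min + 3 h 22 min + 5 h 40 min + 6 h 21 min + 9 h 9 min + 11 h 38 min = 47 h 10 min.

47.17 hours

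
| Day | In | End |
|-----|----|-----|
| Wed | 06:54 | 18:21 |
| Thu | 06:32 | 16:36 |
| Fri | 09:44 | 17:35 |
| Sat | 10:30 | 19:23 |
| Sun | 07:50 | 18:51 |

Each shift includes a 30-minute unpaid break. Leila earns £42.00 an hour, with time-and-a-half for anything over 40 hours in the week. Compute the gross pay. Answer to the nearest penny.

£2106.30

Wed: 06:54–18:21 = 11 h 27 min; less 30 min break → 10 h 57 min
Thu: 06:32–16:36 = 10 h 4 min; less 30 min break → 9 h 34 min
Fri: 09:44–17:35 = 7 h 51 min; less 30 min break → 7 h 21 min
Sat: 10:30–19:23 = 8 h 53 min; less 30 min break → 8 h 23 min
Sun: 07:50–18:51 = 11 h 1 min; less 30 min break → 10 h 31 min
Total worked: 46 h 46 min = 2806 min.
Regular 40 h 0 min = 2400 min at £42.00/h; overtime 6 h 46 min = 406 min at £63.00/h.
Pay = (2400 × £42.00 + 406 × £63.00) ÷ 60 = £2106.30.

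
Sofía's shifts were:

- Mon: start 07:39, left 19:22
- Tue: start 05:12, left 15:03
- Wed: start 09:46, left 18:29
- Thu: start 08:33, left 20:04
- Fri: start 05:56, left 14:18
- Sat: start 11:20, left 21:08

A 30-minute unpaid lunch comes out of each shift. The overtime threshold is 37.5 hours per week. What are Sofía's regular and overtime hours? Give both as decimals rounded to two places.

Regular 37.50 hours, overtime 19.47 hours

Mon: 07:39–19:22 = 11 h 43 min; less 30 min break → 11 h 13 min
Tue: 05:12–15:03 = 9 h 51 min; less 30 min break → 9 h 21 min
Wed: 09:46–18:29 = 8 h 43 min; less 30 min break → 8 h 13 min
Thu: 08:33–20:04 = 11 h 31 min; less 30 min break → 11 h 1 min
Fri: 05:56–14:18 = 8 h 22 min; less 30 min break → 7 h 52 min
Sat: 11:20–21:08 = 9 h 48 min; less 30 min break → 9 h 18 min
Total worked: 56 h 58 min = 56.97 h.
Threshold 37.5 h → overtime 19 h 28 min, regular 37 h 30 min.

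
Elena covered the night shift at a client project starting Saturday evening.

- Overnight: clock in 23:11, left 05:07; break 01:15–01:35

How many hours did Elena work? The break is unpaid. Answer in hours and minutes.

Overnight: 23:11 → midnight = 0 h 49 min; midnight → 05:07 = 5 h 7 min; span 5 h 56 min; less 20 min break → 5 h 36 min

5 h 36 min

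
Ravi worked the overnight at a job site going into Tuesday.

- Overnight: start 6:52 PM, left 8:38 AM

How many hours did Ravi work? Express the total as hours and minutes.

Overnight: 6:52 PM → midnight = 5 h 8 min; midnight → 8:38 AM = 8 h 38 min; span 13 h 46 min

13 h 46 min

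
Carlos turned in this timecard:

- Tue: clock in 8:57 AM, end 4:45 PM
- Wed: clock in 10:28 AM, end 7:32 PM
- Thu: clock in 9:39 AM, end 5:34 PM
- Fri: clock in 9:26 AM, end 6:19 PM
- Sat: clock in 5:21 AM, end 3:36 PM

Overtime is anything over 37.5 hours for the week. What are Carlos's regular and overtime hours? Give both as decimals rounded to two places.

Regular 37.50 hours, overtime 6.42 hours

Tue: 8:57 AM–4:45 PM = 7 h 48 min
Wed: 10:28 AM–7:32 PM = 9 h 4 min
Thu: 9:39 AM–5:34 PM = 7 h 55 min
Fri: 9:26 AM–6:19 PM = 8 h 53 min
Sat: 5:21 AM–3:36 PM = 10 h 15 min
Total worked: 43 h 55 min = 43.92 h.
Threshold 37.5 h → overtime 6 h 25 min, regular 37 h 30 min.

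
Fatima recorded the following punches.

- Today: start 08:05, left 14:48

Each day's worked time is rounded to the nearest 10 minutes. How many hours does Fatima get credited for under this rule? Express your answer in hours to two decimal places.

6.67 hours

Today: 08:05–14:48 = 6 h 43 min → rounds to 6 h 40 min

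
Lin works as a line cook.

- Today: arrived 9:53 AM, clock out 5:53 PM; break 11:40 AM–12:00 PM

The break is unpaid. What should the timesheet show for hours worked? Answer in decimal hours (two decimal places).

7.67 hours

Today: 9:53 AM–5:53 PM = 8 h 0 min; less 20 min break → 7 h 40 min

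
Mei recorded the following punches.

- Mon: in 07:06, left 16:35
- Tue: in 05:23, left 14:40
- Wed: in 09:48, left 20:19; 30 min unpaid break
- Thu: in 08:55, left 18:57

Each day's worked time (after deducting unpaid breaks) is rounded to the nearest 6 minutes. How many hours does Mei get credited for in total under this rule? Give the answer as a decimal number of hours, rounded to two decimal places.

Mon: 07:06–16:35 = 9 h 29 min → rounds to 9 h 30 min
Tue: 05:23–14:40 = 9 h 17 min → rounds to 9 h 18 min
Wed: 09:48–20:19 = 10 h 31 min − 30 min = 10 h 1 min → rounds to 10 h 0 min
Thu: 08:55–18:57 = 10 h 2 min → rounds to 10 h 0 min
Total credited: 38 h 48 min.

38.80 hours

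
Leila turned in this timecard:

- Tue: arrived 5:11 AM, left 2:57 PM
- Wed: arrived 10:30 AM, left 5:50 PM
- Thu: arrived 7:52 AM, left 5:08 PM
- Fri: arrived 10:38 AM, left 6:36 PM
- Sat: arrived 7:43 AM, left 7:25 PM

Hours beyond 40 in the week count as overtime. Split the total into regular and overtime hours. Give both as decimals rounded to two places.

Tue: 5:11 AM–2:57 PM = 9 h 46 min
Wed: 10:30 AM–5:50 PM = 7 h 20 min
Thu: 7:52 AM–5:08 PM = 9 h 16 min
Fri: 10:38 AM–6:36 PM = 7 h 58 min
Sat: 7:43 AM–7:25 PM = 11 h 42 min
Total worked: 46 h 2 min = 46.03 h.
Threshold 40 h → overtime 6 h 2 min, regular 40 h 0 min.

Regular 40.00 hours, overtime 6.03 hours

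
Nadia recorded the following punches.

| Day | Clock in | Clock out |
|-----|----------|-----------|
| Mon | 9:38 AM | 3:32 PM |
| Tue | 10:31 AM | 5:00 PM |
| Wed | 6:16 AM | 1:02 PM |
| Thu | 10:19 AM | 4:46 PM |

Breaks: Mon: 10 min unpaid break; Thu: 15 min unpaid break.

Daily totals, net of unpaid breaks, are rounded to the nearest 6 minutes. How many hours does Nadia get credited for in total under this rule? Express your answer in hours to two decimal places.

25.20 hours

Mon: 9:38 AM–3:32 PM = 5 h 54 min − 10 min = 5 h 44 min → rounds to 5 h 42 min
Tue: 10:31 AM–5:00 PM = 6 h 29 min → rounds to 6 h 30 min
Wed: 6:16 AM–1:02 PM = 6 h 46 min → rounds to 6 h 48 min
Thu: 10:19 AM–4:46 PM = 6 h 27 min − 15 min = 6 h 12 min → rounds to 6 h 12 min
Total credited: 25 h 12 min.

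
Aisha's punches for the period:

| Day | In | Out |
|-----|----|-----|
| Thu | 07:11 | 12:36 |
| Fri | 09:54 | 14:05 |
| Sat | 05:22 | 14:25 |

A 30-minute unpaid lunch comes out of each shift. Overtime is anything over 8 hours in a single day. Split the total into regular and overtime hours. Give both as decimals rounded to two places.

Thu: 07:11–12:36 = 5 h 25 min; less 30 min break → 4 h 55 min
Fri: 09:54–14:05 = 4 h 11 min; less 30 min break → 3 h 41 min
Sat: 05:22–14:25 = 9 h 3 min; less 30 min break → 8 h 33 min
Thu reg 4 h 55 min / OT 0 h 0 min; Fri reg 3 h 41 min / OT 0 h 0 min; Sat reg 8 h 0 min / OT 0 h 33 min.
Totals: regular 16 h 36 min, overtime 0 h 33 min.

Regular 16.60 hours, overtime 0.55 hours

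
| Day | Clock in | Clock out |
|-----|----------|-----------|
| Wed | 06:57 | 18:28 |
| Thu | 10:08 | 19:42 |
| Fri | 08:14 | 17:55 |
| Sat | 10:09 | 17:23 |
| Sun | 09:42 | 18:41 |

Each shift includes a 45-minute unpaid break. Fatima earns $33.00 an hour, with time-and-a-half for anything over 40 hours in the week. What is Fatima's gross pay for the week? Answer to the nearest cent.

$1480.05

Wed: 06:57–18:28 = 11 h 31 min; less 45 min break → 10 h 46 min
Thu: 10:08–19:42 = 9 h 34 min; less 45 min break → 8 h 49 min
Fri: 08:14–17:55 = 9 h 41 min; less 45 min break → 8 h 56 min
Sat: 10:09–17:23 = 7 h 14 min; less 45 min break → 6 h 29 min
Sun: 09:42–18:41 = 8 h 59 min; less 45 min break → 8 h 14 min
Total worked: 43 h 14 min = 2594 min.
Regular 40 h 0 min = 2400 min at $33.00/h; overtime 3 h 14 min = 194 min at $49.50/h.
Pay = (2400 × $33.00 + 194 × $49.50) ÷ 60 = $1480.05.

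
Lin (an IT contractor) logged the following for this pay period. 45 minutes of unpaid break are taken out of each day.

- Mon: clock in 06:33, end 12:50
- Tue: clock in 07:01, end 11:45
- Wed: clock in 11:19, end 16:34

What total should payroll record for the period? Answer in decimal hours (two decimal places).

14.02 hours

Mon: 06:33–12:50 = 6 h 17 min; less 45 min break → 5 h 32 min
Tue: 07:01–11:45 = 4 h 44 min; less 45 min break → 3 h 59 min
Wed: 11:19–16:34 = 5 h 15 min; less 45 min break → 4 h 30 min
Total: 5 h 32 min + 3 h 59 min + 4 h 30 min = 14 h 1 min.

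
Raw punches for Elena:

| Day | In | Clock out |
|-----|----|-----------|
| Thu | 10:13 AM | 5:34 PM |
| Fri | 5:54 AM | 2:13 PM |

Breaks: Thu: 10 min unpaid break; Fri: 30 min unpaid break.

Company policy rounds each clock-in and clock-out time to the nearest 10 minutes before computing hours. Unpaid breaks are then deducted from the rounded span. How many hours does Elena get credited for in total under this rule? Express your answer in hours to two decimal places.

Thu: in 10:13 AM→10:10 AM, out 5:34 PM→5:30 PM; 7 h 20 min − 10 min = 7 h 10 min
Fri: in 5:54 AM→5:50 AM, out 2:13 PM→2:10 PM; 8 h 20 min − 30 min = 7 h 50 min
Total credited: 15 h 0 min.

15.00 hours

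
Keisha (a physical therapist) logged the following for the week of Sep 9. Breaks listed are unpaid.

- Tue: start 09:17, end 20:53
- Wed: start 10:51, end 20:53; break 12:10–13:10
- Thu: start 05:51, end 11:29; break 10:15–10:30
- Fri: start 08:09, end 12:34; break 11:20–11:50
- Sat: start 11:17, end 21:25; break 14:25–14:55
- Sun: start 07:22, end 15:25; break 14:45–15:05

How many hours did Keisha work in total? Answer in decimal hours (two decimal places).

Tue: 09:17–20:53 = 11 h 36 min
Wed: 10:51–20:53 = 10 h 2 min; less 60 min break → 9 h 2 min
Thu: 05:51–11:29 = 5 h 38 min; less 15 min break → 5 h 23 min
Fri: 08:09–12:34 = 4 h 25 min; less 30 min break → 3 h 55 min
Sat: 11:17–21:25 = 10 h 8 min; less 30 min break → 9 h 38 min
Sun: 07:22–15:25 = 8 h 3 min; less 20 min break → 7 h 43 min
Total: 11 h 36 min + 9 h 2 min + 5 h 23 min + 3 h 55 min + 9 h 38 min + 7 h 43 min = 47 h 17 min.

47.28 hours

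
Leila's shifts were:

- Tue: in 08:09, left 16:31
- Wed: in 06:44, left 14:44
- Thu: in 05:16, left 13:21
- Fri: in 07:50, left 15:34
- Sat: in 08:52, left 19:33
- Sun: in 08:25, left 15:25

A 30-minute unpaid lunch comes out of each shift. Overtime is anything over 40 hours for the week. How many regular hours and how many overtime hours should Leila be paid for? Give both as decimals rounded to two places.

Tue: 08:09–16:31 = 8 h 22 min; less 30 min break → 7 h 52 min
Wed: 06:44–14:44 = 8 h 0 min; less 30 min break → 7 h 30 min
Thu: 05:16–13:21 = 8 h 5 min; less 30 min break → 7 h 35 min
Fri: 07:50–15:34 = 7 h 44 min; less 30 min break → 7 h 14 min
Sat: 08:52–19:33 = 10 h 41 min; less 30 min break → 10 h 11 min
Sun: 08:25–15:25 = 7 h 0 min; less 30 min break → 6 h 30 min
Total worked: 46 h 52 min = 46.87 h.
Threshold 40 h → overtime 6 h 52 min, regular 40 h 0 min.

Regular 40.00 hours, overtime 6.87 hours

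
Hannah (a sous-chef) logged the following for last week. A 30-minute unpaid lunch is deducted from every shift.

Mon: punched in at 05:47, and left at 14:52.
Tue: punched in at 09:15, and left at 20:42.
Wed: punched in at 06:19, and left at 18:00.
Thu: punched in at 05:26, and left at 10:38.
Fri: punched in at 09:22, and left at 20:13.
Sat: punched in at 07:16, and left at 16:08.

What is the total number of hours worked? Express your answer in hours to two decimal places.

Mon: 05:47–14:52 = 9 h 5 min; less 30 min break → 8 h 35 min
Tue: 09:15–20:42 = 11 h 27 min; less 30 min break → 10 h 57 min
Wed: 06:19–18:00 = 11 h 41 min; less 30 min break → 11 h 11 min
Thu: 05:26–10:38 = 5 h 12 min; less 30 min break → 4 h 42 min
Fri: 09:22–20:13 = 10 h 51 min; less 30 min break → 10 h 21 min
Sat: 07:16–16:08 = 8 h 52 min; less 30 min break → 8 h 22 min
Total: 8 h 35 min + 10 h 57 min + 11 h 11 min + 4 h 42 min + 10 h 21 min + 8 h 22 min = 54 h 8 min.

54.13 hours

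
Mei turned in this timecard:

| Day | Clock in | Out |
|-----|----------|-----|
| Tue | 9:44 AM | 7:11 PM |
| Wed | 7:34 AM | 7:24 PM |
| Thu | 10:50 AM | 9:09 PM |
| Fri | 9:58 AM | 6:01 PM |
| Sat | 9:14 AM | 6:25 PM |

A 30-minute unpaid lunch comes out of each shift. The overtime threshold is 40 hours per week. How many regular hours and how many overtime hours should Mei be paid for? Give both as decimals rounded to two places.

Tue: 9:44 AM–7:11 PM = 9 h 27 min; less 30 min break → 8 h 57 min
Wed: 7:34 AM–7:24 PM = 11 h 50 min; less 30 min break → 11 h 20 min
Thu: 10:50 AM–9:09 PM = 10 h 19 min; less 30 min break → 9 h 49 min
Fri: 9:58 AM–6:01 PM = 8 h 3 min; less 30 min break → 7 h 33 min
Sat: 9:14 AM–6:25 PM = 9 h 11 min; less 30 min break → 8 h 41 min
Total worked: 46 h 20 min = 46.33 h.
Threshold 40 h → overtime 6 h 20 min, regular 40 h 0 min.

Regular 40.00 hours, overtime 6.33 hours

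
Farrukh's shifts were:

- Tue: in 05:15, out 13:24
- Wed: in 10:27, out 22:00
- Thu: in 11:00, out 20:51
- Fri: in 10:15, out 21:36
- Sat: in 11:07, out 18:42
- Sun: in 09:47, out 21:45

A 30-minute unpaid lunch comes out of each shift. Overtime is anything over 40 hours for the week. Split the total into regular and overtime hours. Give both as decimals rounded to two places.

Regular 40.00 hours, overtime 17.45 hours

Tue: 05:15–13:24 = 8 h 9 min; less 30 min break → 7 h 39 min
Wed: 10:27–22:00 = 11 h 33 min; less 30 min break → 11 h 3 min
Thu: 11:00–20:51 = 9 h 51 min; less 30 min break → 9 h 21 min
Fri: 10:15–21:36 = 11 h 21 min; less 30 min break → 10 h 51 min
Sat: 11:07–18:42 = 7 h 35 min; less 30 min break → 7 h 5 min
Sun: 09:47–21:45 = 11 h 58 min; less 30 min break → 11 h 28 min
Total worked: 57 h 27 min = 57.45 h.
Threshold 40 h → overtime 17 h 27 min, regular 40 h 0 min.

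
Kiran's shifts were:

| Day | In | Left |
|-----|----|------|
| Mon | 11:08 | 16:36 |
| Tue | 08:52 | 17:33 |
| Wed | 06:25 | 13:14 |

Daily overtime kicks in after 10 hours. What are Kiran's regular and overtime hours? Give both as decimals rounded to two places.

Mon: 11:08–16:36 = 5 h 28 min
Tue: 08:52–17:33 = 8 h 41 min
Wed: 06:25–13:14 = 6 h 49 min
Mon reg 5 h 28 min / OT 0 h 0 min; Tue reg 8 h 41 min / OT 0 h 0 min; Wed reg 6 h 49 min / OT 0 h 0 min.
Totals: regular 20 h 58 min, overtime 0 h 0 min.

Regular 20.97 hours, overtime 0.00 hours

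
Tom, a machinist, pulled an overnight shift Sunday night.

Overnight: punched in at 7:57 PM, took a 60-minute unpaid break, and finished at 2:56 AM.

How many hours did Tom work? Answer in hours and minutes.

Overnight: 7:57 PM → midnight = 4 h 3 min; midnight → 2:56 AM = 2 h 56 min; span 6 h 59 min; less 60 min break → 5 h 59 min

5 h 59 min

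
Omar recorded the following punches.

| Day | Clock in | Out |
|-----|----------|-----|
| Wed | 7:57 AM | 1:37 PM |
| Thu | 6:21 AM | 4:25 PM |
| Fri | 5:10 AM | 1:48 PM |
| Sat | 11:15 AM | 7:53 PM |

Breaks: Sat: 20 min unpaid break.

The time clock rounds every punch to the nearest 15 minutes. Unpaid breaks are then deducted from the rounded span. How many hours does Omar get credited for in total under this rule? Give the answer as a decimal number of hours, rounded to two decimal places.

32.67 hours

Wed: in 7:57 AM→8:00 AM, out 1:37 PM→1:30 PM; 5 h 30 min
Thu: in 6:21 AM→6:15 AM, out 4:25 PM→4:30 PM; 10 h 15 min
Fri: in 5:10 AM→5:15 AM, out 1:48 PM→1:45 PM; 8 h 30 min
Sat: in 11:15 AM→11:15 AM, out 7:53 PM→8:00 PM; 8 h 45 min − 20 min = 8 h 25 min
Total credited: 32 h 40 min.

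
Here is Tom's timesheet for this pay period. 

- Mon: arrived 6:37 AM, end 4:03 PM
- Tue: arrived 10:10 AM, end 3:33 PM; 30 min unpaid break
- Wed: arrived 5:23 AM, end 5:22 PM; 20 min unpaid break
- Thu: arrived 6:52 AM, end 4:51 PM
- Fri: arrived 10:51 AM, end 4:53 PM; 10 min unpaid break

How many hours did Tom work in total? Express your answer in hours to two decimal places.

Mon: 6:37 AM–4:03 PM = 9 h 26 min
Tue: 10:10 AM–3:33 PM = 5 h 23 min; less 30 min break → 4 h 53 min
Wed: 5:23 AM–5:22 PM = 11 h 59 min; less 20 min break → 11 h 39 min
Thu: 6:52 AM–4:51 PM = 9 h 59 min
Fri: 10:51 AM–4:53 PM = 6 h 2 min; less 10 min break → 5 h 52 min
Total: 9 h 26 min + 4 h 53 min + 11 h 39 min + 9 h 59 min + 5 h 52 min = 41 h 49 min.

41.82 hours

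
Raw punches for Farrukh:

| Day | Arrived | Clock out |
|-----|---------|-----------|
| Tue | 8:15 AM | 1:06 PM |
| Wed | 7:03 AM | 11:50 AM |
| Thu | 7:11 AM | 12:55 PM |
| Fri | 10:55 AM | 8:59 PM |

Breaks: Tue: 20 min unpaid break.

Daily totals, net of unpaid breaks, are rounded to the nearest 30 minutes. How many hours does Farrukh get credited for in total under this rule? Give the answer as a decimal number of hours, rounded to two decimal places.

Tue: 8:15 AM–1:06 PM = 4 h 51 min − 20 min = 4 h 31 min → rounds to 4 h 30 min
Wed: 7:03 AM–11:50 AM = 4 h 47 min → rounds to 5 h 0 min
Thu: 7:11 AM–12:55 PM = 5 h 44 min → rounds to 5 h 30 min
Fri: 10:55 AM–8:59 PM = 10 h 4 min → rounds to 10 h 0 min
Total credited: 25 h 0 min.

25.00 hours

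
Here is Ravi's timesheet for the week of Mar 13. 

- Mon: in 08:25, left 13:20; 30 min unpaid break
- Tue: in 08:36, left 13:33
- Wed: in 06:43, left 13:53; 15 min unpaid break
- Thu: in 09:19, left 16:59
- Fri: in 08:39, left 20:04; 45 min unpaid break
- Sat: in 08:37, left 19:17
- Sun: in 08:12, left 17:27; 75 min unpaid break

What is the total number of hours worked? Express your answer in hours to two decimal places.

Mon: 08:25–13:20 = 4 h 55 min; less 30 min break → 4 h 25 min
Tue: 08:36–13:33 = 4 h 57 min
Wed: 06:43–13:53 = 7 h 10 min; less 15 min break → 6 h 55 min
Thu: 09:19–16:59 = 7 h 40 min
Fri: 08:39–20:04 = 11 h 25 min; less 45 min break → 10 h 40 min
Sat: 08:37–19:17 = 10 h 40 min
Sun: 08:12–17:27 = 9 h 15 min; less 75 min break → 8 h 0 min
Total: 4 h 25 min + 4 h 57 min + 6 h 55 min + 7 h 40 min + 10 h 40 min + 10 h 40 min + 8 h 0 min = 53 h 17 min.

53.28 hours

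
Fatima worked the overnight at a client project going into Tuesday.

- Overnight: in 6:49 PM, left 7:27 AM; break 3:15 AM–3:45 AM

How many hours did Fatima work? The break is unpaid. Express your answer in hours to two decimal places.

12.13 hours

Overnight: 6:49 PM → midnight = 5 h 11 min; midnight → 7:27 AM = 7 h 27 min; span 12 h 38 min; less 30 min break → 12 h 8 min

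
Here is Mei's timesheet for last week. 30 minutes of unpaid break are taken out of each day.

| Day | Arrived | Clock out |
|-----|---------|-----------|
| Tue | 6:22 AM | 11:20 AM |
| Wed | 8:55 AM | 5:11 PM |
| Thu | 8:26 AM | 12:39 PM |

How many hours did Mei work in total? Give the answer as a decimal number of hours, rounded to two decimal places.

15.95 hours

Tue: 6:22 AM–11:20 AM = 4 h 58 min; less 30 min break → 4 h 28 min
Wed: 8:55 AM–5:11 PM = 8 h 16 min; less 30 min break → 7 h 46 min
Thu: 8:26 AM–12:39 PM = 4 h 13 min; less 30 min break → 3 h 43 min
Total: 4 h 28 min + 7 h 46 min + 3 h 43 min = 15 h 57 min.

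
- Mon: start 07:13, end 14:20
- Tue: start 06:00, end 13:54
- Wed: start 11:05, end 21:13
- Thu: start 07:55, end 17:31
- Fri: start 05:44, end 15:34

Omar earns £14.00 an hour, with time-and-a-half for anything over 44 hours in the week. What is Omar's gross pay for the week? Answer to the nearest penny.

£628.25

Mon: 07:13–14:20 = 7 h 7 min
Tue: 06:00–13:54 = 7 h 54 min
Wed: 11:05–21:13 = 10 h 8 min
Thu: 07:55–17:31 = 9 h 36 min
Fri: 05:44–15:34 = 9 h 50 min
Total worked: 44 h 35 min = 2675 min.
Regular 44 h 0 min = 2640 min at £14.00/h; overtime 0 h 35 min = 35 min at £21.00/h.
Pay = (2640 × £14.00 + 35 × £21.00) ÷ 60 = £628.25.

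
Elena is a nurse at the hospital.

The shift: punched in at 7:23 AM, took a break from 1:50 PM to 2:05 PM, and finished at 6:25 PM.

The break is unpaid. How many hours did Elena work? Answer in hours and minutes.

The shift: 7:23 AM–6:25 PM = 11 h 2 min; less 15 min break → 10 h 47 min

10 h 47 min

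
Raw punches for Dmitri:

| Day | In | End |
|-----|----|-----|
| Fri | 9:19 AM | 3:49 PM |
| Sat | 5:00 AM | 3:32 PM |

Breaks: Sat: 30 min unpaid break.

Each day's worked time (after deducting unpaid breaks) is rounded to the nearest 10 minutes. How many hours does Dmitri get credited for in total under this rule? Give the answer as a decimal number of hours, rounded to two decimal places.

Fri: 9:19 AM–3:49 PM = 6 h 30 min → rounds to 6 h 30 min
Sat: 5:00 AM–3:32 PM = 10 h 32 min − 30 min = 10 h 2 min → rounds to 10 h 0 min
Total credited: 16 h 30 min.

16.50 hours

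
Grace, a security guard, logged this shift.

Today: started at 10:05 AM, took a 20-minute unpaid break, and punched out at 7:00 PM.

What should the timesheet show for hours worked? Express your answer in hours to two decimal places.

Today: 10:05 AM–7:00 PM = 8 h 55 min; less 20 min break → 8 h 35 min

8.58 hours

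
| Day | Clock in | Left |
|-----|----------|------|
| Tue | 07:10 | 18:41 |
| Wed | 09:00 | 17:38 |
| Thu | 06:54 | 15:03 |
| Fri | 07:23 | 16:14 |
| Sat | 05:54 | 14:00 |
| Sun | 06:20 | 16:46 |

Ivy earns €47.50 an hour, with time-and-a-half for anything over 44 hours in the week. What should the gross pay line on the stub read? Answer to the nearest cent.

€2922.44

Tue: 07:10–18:41 = 11 h 31 min
Wed: 09:00–17:38 = 8 h 38 min
Thu: 06:54–15:03 = 8 h 9 min
Fri: 07:23–16:14 = 8 h 51 min
Sat: 05:54–14:00 = 8 h 6 min
Sun: 06:20–16:46 = 10 h 26 min
Total worked: 55 h 41 min = 3341 min.
Regular 44 h 0 min = 2640 min at €47.50/h; overtime 11 h 41 min = 701 min at €71.25/h.
Pay = (2640 × €47.50 + 701 × €71.25) ÷ 60 = €2922.44.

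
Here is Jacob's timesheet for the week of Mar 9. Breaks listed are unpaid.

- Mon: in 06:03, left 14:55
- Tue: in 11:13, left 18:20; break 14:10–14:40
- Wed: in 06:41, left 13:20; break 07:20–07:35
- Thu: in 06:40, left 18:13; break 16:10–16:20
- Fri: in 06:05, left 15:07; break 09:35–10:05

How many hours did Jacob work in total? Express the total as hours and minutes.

41 h 48 min

Mon: 06:03–14:55 = 8 h 52 min
Tue: 11:13–18:20 = 7 h 7 min; less 30 min break → 6 h 37 min
Wed: 06:41–13:20 = 6 h 39 min; less 15 min break → 6 h 24 min
Thu: 06:40–18:13 = 11 h 33 min; less 10 min break → 11 h 23 min
Fri: 06:05–15:07 = 9 h 2 min; less 30 min break → 8 h 32 min
Total: 8 h 52 min + 6 h 37 min + 6 h 24 min + 11 h 23 min + 8 h 32 min = 41 h 48 min.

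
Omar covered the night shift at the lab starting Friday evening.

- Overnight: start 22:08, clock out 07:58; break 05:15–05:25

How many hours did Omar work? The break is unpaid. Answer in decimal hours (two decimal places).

Overnight: 22:08 → midnight = 1 h 52 min; midnight → 07:58 = 7 h 58 min; span 9 h 50 min; less 10 min break → 9 h 40 min

9.67 hours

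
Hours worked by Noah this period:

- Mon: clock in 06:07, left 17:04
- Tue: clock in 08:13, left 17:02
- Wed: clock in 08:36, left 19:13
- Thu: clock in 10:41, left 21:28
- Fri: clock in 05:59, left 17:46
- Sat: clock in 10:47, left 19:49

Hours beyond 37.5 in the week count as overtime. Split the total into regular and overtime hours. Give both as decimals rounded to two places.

Regular 37.50 hours, overtime 24.48 hours

Mon: 06:07–17:04 = 10 h 57 min
Tue: 08:13–17:02 = 8 h 49 min
Wed: 08:36–19:13 = 10 h 37 min
Thu: 10:41–21:28 = 10 h 47 min
Fri: 05:59–17:46 = 11 h 47 min
Sat: 10:47–19:49 = 9 h 2 min
Total worked: 61 h 59 min = 61.98 h.
Threshold 37.5 h → overtime 24 h 29 min, regular 37 h 30 min.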